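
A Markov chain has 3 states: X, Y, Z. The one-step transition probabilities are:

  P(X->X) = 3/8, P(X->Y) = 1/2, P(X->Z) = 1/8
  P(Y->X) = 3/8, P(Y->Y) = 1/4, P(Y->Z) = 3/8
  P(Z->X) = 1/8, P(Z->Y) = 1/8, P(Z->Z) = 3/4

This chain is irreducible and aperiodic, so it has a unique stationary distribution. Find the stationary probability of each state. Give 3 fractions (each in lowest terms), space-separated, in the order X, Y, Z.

Answer: 1/4 1/4 1/2

Derivation:
The stationary distribution satisfies pi = pi * P, i.e.:
  pi_X = 3/8*pi_X + 3/8*pi_Y + 1/8*pi_Z
  pi_Y = 1/2*pi_X + 1/4*pi_Y + 1/8*pi_Z
  pi_Z = 1/8*pi_X + 3/8*pi_Y + 3/4*pi_Z
with normalization: pi_X + pi_Y + pi_Z = 1.

Using the first 2 balance equations plus normalization, the linear system A*pi = b is:
  [-5/8, 3/8, 1/8] . pi = 0
  [1/2, -3/4, 1/8] . pi = 0
  [1, 1, 1] . pi = 1

Solving yields:
  pi_X = 1/4
  pi_Y = 1/4
  pi_Z = 1/2

Verification (pi * P):
  1/4*3/8 + 1/4*3/8 + 1/2*1/8 = 1/4 = pi_X  (ok)
  1/4*1/2 + 1/4*1/4 + 1/2*1/8 = 1/4 = pi_Y  (ok)
  1/4*1/8 + 1/4*3/8 + 1/2*3/4 = 1/2 = pi_Z  (ok)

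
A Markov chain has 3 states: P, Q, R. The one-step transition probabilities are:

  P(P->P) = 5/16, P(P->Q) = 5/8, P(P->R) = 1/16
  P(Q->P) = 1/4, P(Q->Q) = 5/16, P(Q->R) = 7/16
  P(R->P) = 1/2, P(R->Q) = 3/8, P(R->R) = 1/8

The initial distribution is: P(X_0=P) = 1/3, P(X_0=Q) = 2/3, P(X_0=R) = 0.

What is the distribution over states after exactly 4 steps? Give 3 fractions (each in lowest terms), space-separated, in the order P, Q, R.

Answer: 64705/196608 5291/12288 15749/65536

Derivation:
Propagating the distribution step by step (d_{t+1} = d_t * P):
d_0 = (P=1/3, Q=2/3, R=0)
  d_1[P] = 1/3*5/16 + 2/3*1/4 + 0*1/2 = 13/48
  d_1[Q] = 1/3*5/8 + 2/3*5/16 + 0*3/8 = 5/12
  d_1[R] = 1/3*1/16 + 2/3*7/16 + 0*1/8 = 5/16
d_1 = (P=13/48, Q=5/12, R=5/16)
  d_2[P] = 13/48*5/16 + 5/12*1/4 + 5/16*1/2 = 265/768
  d_2[Q] = 13/48*5/8 + 5/12*5/16 + 5/16*3/8 = 5/12
  d_2[R] = 13/48*1/16 + 5/12*7/16 + 5/16*1/8 = 61/256
d_2 = (P=265/768, Q=5/12, R=61/256)
  d_3[P] = 265/768*5/16 + 5/12*1/4 + 61/256*1/2 = 4069/12288
  d_3[Q] = 265/768*5/8 + 5/12*5/16 + 61/256*3/8 = 1337/3072
  d_3[R] = 265/768*1/16 + 5/12*7/16 + 61/256*1/8 = 957/4096
d_3 = (P=4069/12288, Q=1337/3072, R=957/4096)
  d_4[P] = 4069/12288*5/16 + 1337/3072*1/4 + 957/4096*1/2 = 64705/196608
  d_4[Q] = 4069/12288*5/8 + 1337/3072*5/16 + 957/4096*3/8 = 5291/12288
  d_4[R] = 4069/12288*1/16 + 1337/3072*7/16 + 957/4096*1/8 = 15749/65536
d_4 = (P=64705/196608, Q=5291/12288, R=15749/65536)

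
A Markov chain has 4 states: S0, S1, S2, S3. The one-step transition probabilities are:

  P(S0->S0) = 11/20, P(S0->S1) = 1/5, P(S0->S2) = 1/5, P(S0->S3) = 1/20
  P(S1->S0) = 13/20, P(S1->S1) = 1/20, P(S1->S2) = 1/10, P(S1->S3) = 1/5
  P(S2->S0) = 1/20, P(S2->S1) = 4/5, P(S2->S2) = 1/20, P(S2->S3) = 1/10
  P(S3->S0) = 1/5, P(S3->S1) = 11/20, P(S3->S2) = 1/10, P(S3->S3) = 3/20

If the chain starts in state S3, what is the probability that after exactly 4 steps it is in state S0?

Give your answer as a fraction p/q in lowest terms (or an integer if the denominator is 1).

Answer: 37569/80000

Derivation:
Computing P^4 by repeated multiplication:
P^1 =
  S0: [11/20, 1/5, 1/5, 1/20]
  S1: [13/20, 1/20, 1/10, 1/5]
  S2: [1/20, 4/5, 1/20, 1/10]
  S3: [1/5, 11/20, 1/10, 3/20]
P^2 =
  S0: [181/400, 123/400, 29/200, 19/200]
  S1: [87/200, 129/400, 4/25, 33/400]
  S2: [57/100, 29/200, 41/400, 73/400]
  S3: [201/400, 23/100, 23/200, 61/400]
P^3 =
  S0: [19/40, 2193/8000, 69/500, 903/8000]
  S1: [3787/8000, 553/2000, 271/2000, 917/8000]
  S2: [719/1600, 2429/8000, 243/1600, 761/8000]
  S3: [3697/8000, 2303/8000, 289/2000, 211/2000]
P^4 =
  S0: [3001/6400, 4499/16000, 703/5000, 17489/160000]
  S1: [15033/32000, 44791/160000, 2249/16000, 8777/80000]
  S2: [75381/160000, 2231/8000, 879/6400, 2253/20000]
  S3: [37569/80000, 44871/160000, 11119/80000, 17753/160000]

(P^4)[S3 -> S0] = 37569/80000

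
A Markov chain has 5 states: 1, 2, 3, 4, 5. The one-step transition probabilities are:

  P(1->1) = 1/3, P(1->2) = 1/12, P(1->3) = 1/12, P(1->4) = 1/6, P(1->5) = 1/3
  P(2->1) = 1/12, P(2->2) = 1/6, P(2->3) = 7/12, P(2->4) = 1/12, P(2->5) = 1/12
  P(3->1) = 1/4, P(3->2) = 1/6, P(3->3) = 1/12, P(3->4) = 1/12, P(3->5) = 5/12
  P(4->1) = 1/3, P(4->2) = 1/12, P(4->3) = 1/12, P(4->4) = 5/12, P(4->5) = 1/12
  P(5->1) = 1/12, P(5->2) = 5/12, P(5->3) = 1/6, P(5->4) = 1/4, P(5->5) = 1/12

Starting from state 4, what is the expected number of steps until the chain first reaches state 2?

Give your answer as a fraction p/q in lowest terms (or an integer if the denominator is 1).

Answer: 1791/275

Derivation:
Let h_i = expected steps to first reach 2 from state i.
Boundary: h_2 = 0.
First-step equations for the other states:
  h_1 = 1 + 1/3*h_1 + 1/12*h_2 + 1/12*h_3 + 1/6*h_4 + 1/3*h_5
  h_3 = 1 + 1/4*h_1 + 1/6*h_2 + 1/12*h_3 + 1/12*h_4 + 5/12*h_5
  h_4 = 1 + 1/3*h_1 + 1/12*h_2 + 1/12*h_3 + 5/12*h_4 + 1/12*h_5
  h_5 = 1 + 1/12*h_1 + 5/12*h_2 + 1/6*h_3 + 1/4*h_4 + 1/12*h_5

Substituting h_2 = 0 and rearranging gives the linear system (I - Q) h = 1:
  [2/3, -1/12, -1/6, -1/3] . (h_1, h_3, h_4, h_5) = 1
  [-1/4, 11/12, -1/12, -5/12] . (h_1, h_3, h_4, h_5) = 1
  [-1/3, -1/12, 7/12, -1/12] . (h_1, h_3, h_4, h_5) = 1
  [-1/12, -1/6, -1/4, 11/12] . (h_1, h_3, h_4, h_5) = 1

Solving yields:
  h_1 = 1644/275
  h_3 = 1458/275
  h_4 = 1791/275
  h_5 = 1203/275

Starting state is 4, so the expected hitting time is h_4 = 1791/275.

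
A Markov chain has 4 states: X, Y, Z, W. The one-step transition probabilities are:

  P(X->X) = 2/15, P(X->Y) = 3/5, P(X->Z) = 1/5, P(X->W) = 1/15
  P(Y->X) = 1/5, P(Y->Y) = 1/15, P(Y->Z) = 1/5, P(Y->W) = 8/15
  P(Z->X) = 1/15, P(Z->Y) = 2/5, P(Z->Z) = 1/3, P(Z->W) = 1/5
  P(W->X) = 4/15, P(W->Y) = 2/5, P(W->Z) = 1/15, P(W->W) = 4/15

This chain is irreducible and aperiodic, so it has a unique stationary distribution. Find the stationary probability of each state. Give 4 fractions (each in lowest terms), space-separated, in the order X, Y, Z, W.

Answer: 718/3911 1281/3911 719/3911 1193/3911

Derivation:
The stationary distribution satisfies pi = pi * P, i.e.:
  pi_X = 2/15*pi_X + 1/5*pi_Y + 1/15*pi_Z + 4/15*pi_W
  pi_Y = 3/5*pi_X + 1/15*pi_Y + 2/5*pi_Z + 2/5*pi_W
  pi_Z = 1/5*pi_X + 1/5*pi_Y + 1/3*pi_Z + 1/15*pi_W
  pi_W = 1/15*pi_X + 8/15*pi_Y + 1/5*pi_Z + 4/15*pi_W
with normalization: pi_X + pi_Y + pi_Z + pi_W = 1.

Using the first 3 balance equations plus normalization, the linear system A*pi = b is:
  [-13/15, 1/5, 1/15, 4/15] . pi = 0
  [3/5, -14/15, 2/5, 2/5] . pi = 0
  [1/5, 1/5, -2/3, 1/15] . pi = 0
  [1, 1, 1, 1] . pi = 1

Solving yields:
  pi_X = 718/3911
  pi_Y = 1281/3911
  pi_Z = 719/3911
  pi_W = 1193/3911

Verification (pi * P):
  718/3911*2/15 + 1281/3911*1/5 + 719/3911*1/15 + 1193/3911*4/15 = 718/3911 = pi_X  (ok)
  718/3911*3/5 + 1281/3911*1/15 + 719/3911*2/5 + 1193/3911*2/5 = 1281/3911 = pi_Y  (ok)
  718/3911*1/5 + 1281/3911*1/5 + 719/3911*1/3 + 1193/3911*1/15 = 719/3911 = pi_Z  (ok)
  718/3911*1/15 + 1281/3911*8/15 + 719/3911*1/5 + 1193/3911*4/15 = 1193/3911 = pi_W  (ok)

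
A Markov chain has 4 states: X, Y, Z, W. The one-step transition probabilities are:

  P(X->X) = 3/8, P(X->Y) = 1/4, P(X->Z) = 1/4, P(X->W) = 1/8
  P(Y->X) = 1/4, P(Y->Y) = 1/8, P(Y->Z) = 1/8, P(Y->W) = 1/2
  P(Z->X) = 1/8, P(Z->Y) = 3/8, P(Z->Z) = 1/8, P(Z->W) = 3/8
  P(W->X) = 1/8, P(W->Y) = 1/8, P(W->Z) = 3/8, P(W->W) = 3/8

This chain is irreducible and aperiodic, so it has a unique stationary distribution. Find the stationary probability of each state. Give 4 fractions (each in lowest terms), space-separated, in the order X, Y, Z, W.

Answer: 25/124 13/62 59/248 87/248

Derivation:
The stationary distribution satisfies pi = pi * P, i.e.:
  pi_X = 3/8*pi_X + 1/4*pi_Y + 1/8*pi_Z + 1/8*pi_W
  pi_Y = 1/4*pi_X + 1/8*pi_Y + 3/8*pi_Z + 1/8*pi_W
  pi_Z = 1/4*pi_X + 1/8*pi_Y + 1/8*pi_Z + 3/8*pi_W
  pi_W = 1/8*pi_X + 1/2*pi_Y + 3/8*pi_Z + 3/8*pi_W
with normalization: pi_X + pi_Y + pi_Z + pi_W = 1.

Using the first 3 balance equations plus normalization, the linear system A*pi = b is:
  [-5/8, 1/4, 1/8, 1/8] . pi = 0
  [1/4, -7/8, 3/8, 1/8] . pi = 0
  [1/4, 1/8, -7/8, 3/8] . pi = 0
  [1, 1, 1, 1] . pi = 1

Solving yields:
  pi_X = 25/124
  pi_Y = 13/62
  pi_Z = 59/248
  pi_W = 87/248

Verification (pi * P):
  25/124*3/8 + 13/62*1/4 + 59/248*1/8 + 87/248*1/8 = 25/124 = pi_X  (ok)
  25/124*1/4 + 13/62*1/8 + 59/248*3/8 + 87/248*1/8 = 13/62 = pi_Y  (ok)
  25/124*1/4 + 13/62*1/8 + 59/248*1/8 + 87/248*3/8 = 59/248 = pi_Z  (ok)
  25/124*1/8 + 13/62*1/2 + 59/248*3/8 + 87/248*3/8 = 87/248 = pi_W  (ok)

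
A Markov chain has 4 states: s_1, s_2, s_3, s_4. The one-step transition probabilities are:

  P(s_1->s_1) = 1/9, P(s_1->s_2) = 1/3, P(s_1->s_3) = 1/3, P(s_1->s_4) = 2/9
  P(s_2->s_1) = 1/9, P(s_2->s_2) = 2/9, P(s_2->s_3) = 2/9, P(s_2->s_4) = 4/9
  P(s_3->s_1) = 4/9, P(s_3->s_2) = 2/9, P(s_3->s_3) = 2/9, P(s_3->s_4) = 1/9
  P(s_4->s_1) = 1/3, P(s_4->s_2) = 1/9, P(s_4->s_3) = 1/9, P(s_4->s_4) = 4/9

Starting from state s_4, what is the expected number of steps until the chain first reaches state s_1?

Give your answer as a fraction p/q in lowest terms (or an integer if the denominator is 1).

Let h_i = expected steps to first reach s_1 from state i.
Boundary: h_s_1 = 0.
First-step equations for the other states:
  h_s_2 = 1 + 1/9*h_s_1 + 2/9*h_s_2 + 2/9*h_s_3 + 4/9*h_s_4
  h_s_3 = 1 + 4/9*h_s_1 + 2/9*h_s_2 + 2/9*h_s_3 + 1/9*h_s_4
  h_s_4 = 1 + 1/3*h_s_1 + 1/9*h_s_2 + 1/9*h_s_3 + 4/9*h_s_4

Substituting h_s_1 = 0 and rearranging gives the linear system (I - Q) h = 1:
  [7/9, -2/9, -4/9] . (h_s_2, h_s_3, h_s_4) = 1
  [-2/9, 7/9, -1/9] . (h_s_2, h_s_3, h_s_4) = 1
  [-1/9, -1/9, 5/9] . (h_s_2, h_s_3, h_s_4) = 1

Solving yields:
  h_s_2 = 39/10
  h_s_3 = 57/20
  h_s_4 = 63/20

Starting state is s_4, so the expected hitting time is h_s_4 = 63/20.

Answer: 63/20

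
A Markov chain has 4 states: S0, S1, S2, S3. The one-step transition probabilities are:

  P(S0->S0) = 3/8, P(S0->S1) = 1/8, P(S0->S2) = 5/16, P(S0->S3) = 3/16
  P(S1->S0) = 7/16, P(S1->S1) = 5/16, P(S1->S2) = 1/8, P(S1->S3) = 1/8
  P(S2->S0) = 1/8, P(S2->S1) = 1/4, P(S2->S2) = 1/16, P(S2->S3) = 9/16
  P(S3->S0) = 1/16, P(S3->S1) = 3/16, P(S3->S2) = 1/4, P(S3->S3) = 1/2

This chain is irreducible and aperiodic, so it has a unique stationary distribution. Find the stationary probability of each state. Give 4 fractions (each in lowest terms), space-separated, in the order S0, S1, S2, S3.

The stationary distribution satisfies pi = pi * P, i.e.:
  pi_S0 = 3/8*pi_S0 + 7/16*pi_S1 + 1/8*pi_S2 + 1/16*pi_S3
  pi_S1 = 1/8*pi_S0 + 5/16*pi_S1 + 1/4*pi_S2 + 3/16*pi_S3
  pi_S2 = 5/16*pi_S0 + 1/8*pi_S1 + 1/16*pi_S2 + 1/4*pi_S3
  pi_S3 = 3/16*pi_S0 + 1/8*pi_S1 + 9/16*pi_S2 + 1/2*pi_S3
with normalization: pi_S0 + pi_S1 + pi_S2 + pi_S3 = 1.

Using the first 3 balance equations plus normalization, the linear system A*pi = b is:
  [-5/8, 7/16, 1/8, 1/16] . pi = 0
  [1/8, -11/16, 1/4, 3/16] . pi = 0
  [5/16, 1/8, -15/16, 1/4] . pi = 0
  [1, 1, 1, 1] . pi = 1

Solving yields:
  pi_S0 = 9/40
  pi_S1 = 17/80
  pi_S2 = 1/5
  pi_S3 = 29/80

Verification (pi * P):
  9/40*3/8 + 17/80*7/16 + 1/5*1/8 + 29/80*1/16 = 9/40 = pi_S0  (ok)
  9/40*1/8 + 17/80*5/16 + 1/5*1/4 + 29/80*3/16 = 17/80 = pi_S1  (ok)
  9/40*5/16 + 17/80*1/8 + 1/5*1/16 + 29/80*1/4 = 1/5 = pi_S2  (ok)
  9/40*3/16 + 17/80*1/8 + 1/5*9/16 + 29/80*1/2 = 29/80 = pi_S3  (ok)

Answer: 9/40 17/80 1/5 29/80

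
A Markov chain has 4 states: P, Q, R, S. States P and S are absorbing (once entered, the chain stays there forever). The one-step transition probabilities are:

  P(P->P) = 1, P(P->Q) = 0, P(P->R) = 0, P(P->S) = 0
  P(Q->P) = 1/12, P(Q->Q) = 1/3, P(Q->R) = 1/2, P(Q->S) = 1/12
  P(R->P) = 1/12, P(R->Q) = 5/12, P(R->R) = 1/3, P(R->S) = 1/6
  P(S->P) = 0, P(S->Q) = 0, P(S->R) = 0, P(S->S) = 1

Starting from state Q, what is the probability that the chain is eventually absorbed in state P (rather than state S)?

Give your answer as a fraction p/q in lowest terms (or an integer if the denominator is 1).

Let a_i = P(absorbed in P | start in state i).
Boundary conditions: a_P = 1, a_S = 0.
For each transient state i, a_i = sum_j P(i->j) * a_j:
  a_Q = 1/12*a_P + 1/3*a_Q + 1/2*a_R + 1/12*a_S
  a_R = 1/12*a_P + 5/12*a_Q + 1/3*a_R + 1/6*a_S

Substituting a_P = 1 and a_S = 0, rearrange to (I - Q) a = r where r[i] = P(i -> P):
  [2/3, -1/2] . (a_Q, a_R) = 1/12
  [-5/12, 2/3] . (a_Q, a_R) = 1/12

Solving yields:
  a_Q = 7/17
  a_R = 13/34

Starting state is Q, so the absorption probability is a_Q = 7/17.

Answer: 7/17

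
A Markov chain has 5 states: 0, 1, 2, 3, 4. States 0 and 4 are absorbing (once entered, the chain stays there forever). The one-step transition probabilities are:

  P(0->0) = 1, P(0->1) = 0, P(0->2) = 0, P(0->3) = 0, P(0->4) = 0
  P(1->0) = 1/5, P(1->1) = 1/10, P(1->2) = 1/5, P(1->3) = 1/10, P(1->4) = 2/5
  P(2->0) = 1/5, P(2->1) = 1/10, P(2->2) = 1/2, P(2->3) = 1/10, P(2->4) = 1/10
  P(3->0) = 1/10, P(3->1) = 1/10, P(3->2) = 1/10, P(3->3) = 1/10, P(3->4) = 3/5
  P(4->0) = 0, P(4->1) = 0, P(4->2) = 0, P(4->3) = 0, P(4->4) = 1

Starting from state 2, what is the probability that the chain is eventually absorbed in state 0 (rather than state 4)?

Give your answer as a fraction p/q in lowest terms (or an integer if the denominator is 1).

Answer: 19/37

Derivation:
Let a_i = P(absorbed in 0 | start in state i).
Boundary conditions: a_0 = 1, a_4 = 0.
For each transient state i, a_i = sum_j P(i->j) * a_j:
  a_1 = 1/5*a_0 + 1/10*a_1 + 1/5*a_2 + 1/10*a_3 + 2/5*a_4
  a_2 = 1/5*a_0 + 1/10*a_1 + 1/2*a_2 + 1/10*a_3 + 1/10*a_4
  a_3 = 1/10*a_0 + 1/10*a_1 + 1/10*a_2 + 1/10*a_3 + 3/5*a_4

Substituting a_0 = 1 and a_4 = 0, rearrange to (I - Q) a = r where r[i] = P(i -> 0):
  [9/10, -1/5, -1/10] . (a_1, a_2, a_3) = 1/5
  [-1/10, 1/2, -1/10] . (a_1, a_2, a_3) = 1/5
  [-1/10, -1/10, 9/10] . (a_1, a_2, a_3) = 1/10

Solving yields:
  a_1 = 133/370
  a_2 = 19/37
  a_3 = 77/370

Starting state is 2, so the absorption probability is a_2 = 19/37.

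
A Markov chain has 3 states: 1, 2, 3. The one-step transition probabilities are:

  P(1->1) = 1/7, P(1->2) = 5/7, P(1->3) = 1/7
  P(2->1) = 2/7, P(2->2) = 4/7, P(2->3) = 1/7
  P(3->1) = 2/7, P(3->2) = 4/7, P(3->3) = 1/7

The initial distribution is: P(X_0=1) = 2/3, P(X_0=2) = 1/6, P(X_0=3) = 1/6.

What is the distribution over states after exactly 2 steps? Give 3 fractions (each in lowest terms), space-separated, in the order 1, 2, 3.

Answer: 38/147 88/147 1/7

Derivation:
Propagating the distribution step by step (d_{t+1} = d_t * P):
d_0 = (1=2/3, 2=1/6, 3=1/6)
  d_1[1] = 2/3*1/7 + 1/6*2/7 + 1/6*2/7 = 4/21
  d_1[2] = 2/3*5/7 + 1/6*4/7 + 1/6*4/7 = 2/3
  d_1[3] = 2/3*1/7 + 1/6*1/7 + 1/6*1/7 = 1/7
d_1 = (1=4/21, 2=2/3, 3=1/7)
  d_2[1] = 4/21*1/7 + 2/3*2/7 + 1/7*2/7 = 38/147
  d_2[2] = 4/21*5/7 + 2/3*4/7 + 1/7*4/7 = 88/147
  d_2[3] = 4/21*1/7 + 2/3*1/7 + 1/7*1/7 = 1/7
d_2 = (1=38/147, 2=88/147, 3=1/7)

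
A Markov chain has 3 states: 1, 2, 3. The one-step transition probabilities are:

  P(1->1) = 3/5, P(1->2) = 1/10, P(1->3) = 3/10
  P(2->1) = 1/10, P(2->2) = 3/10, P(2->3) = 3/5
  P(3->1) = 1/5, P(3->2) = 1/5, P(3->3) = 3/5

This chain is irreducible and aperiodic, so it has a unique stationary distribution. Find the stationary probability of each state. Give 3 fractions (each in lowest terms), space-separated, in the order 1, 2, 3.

The stationary distribution satisfies pi = pi * P, i.e.:
  pi_1 = 3/5*pi_1 + 1/10*pi_2 + 1/5*pi_3
  pi_2 = 1/10*pi_1 + 3/10*pi_2 + 1/5*pi_3
  pi_3 = 3/10*pi_1 + 3/5*pi_2 + 3/5*pi_3
with normalization: pi_1 + pi_2 + pi_3 = 1.

Using the first 2 balance equations plus normalization, the linear system A*pi = b is:
  [-2/5, 1/10, 1/5] . pi = 0
  [1/10, -7/10, 1/5] . pi = 0
  [1, 1, 1] . pi = 1

Solving yields:
  pi_1 = 16/53
  pi_2 = 10/53
  pi_3 = 27/53

Verification (pi * P):
  16/53*3/5 + 10/53*1/10 + 27/53*1/5 = 16/53 = pi_1  (ok)
  16/53*1/10 + 10/53*3/10 + 27/53*1/5 = 10/53 = pi_2  (ok)
  16/53*3/10 + 10/53*3/5 + 27/53*3/5 = 27/53 = pi_3  (ok)

Answer: 16/53 10/53 27/53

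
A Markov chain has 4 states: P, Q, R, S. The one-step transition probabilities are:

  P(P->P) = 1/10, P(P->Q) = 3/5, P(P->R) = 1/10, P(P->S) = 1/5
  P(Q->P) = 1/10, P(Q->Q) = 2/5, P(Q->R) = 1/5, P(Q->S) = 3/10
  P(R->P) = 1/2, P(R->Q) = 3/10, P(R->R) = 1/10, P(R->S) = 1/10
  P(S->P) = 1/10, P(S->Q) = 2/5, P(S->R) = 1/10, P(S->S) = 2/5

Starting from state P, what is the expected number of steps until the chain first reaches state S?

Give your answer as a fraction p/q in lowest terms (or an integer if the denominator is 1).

Let h_i = expected steps to first reach S from state i.
Boundary: h_S = 0.
First-step equations for the other states:
  h_P = 1 + 1/10*h_P + 3/5*h_Q + 1/10*h_R + 1/5*h_S
  h_Q = 1 + 1/10*h_P + 2/5*h_Q + 1/5*h_R + 3/10*h_S
  h_R = 1 + 1/2*h_P + 3/10*h_Q + 1/10*h_R + 1/10*h_S

Substituting h_S = 0 and rearranging gives the linear system (I - Q) h = 1:
  [9/10, -3/5, -1/10] . (h_P, h_Q, h_R) = 1
  [-1/10, 3/5, -1/5] . (h_P, h_Q, h_R) = 1
  [-1/2, -3/10, 9/10] . (h_P, h_Q, h_R) = 1

Solving yields:
  h_P = 82/19
  h_Q = 4
  h_R = 92/19

Starting state is P, so the expected hitting time is h_P = 82/19.

Answer: 82/19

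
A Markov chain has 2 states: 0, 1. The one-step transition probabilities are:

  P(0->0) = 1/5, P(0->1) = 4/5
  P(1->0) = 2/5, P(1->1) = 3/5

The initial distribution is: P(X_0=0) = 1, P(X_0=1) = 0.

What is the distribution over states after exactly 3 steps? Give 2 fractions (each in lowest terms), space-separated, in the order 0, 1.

Propagating the distribution step by step (d_{t+1} = d_t * P):
d_0 = (0=1, 1=0)
  d_1[0] = 1*1/5 + 0*2/5 = 1/5
  d_1[1] = 1*4/5 + 0*3/5 = 4/5
d_1 = (0=1/5, 1=4/5)
  d_2[0] = 1/5*1/5 + 4/5*2/5 = 9/25
  d_2[1] = 1/5*4/5 + 4/5*3/5 = 16/25
d_2 = (0=9/25, 1=16/25)
  d_3[0] = 9/25*1/5 + 16/25*2/5 = 41/125
  d_3[1] = 9/25*4/5 + 16/25*3/5 = 84/125
d_3 = (0=41/125, 1=84/125)

Answer: 41/125 84/125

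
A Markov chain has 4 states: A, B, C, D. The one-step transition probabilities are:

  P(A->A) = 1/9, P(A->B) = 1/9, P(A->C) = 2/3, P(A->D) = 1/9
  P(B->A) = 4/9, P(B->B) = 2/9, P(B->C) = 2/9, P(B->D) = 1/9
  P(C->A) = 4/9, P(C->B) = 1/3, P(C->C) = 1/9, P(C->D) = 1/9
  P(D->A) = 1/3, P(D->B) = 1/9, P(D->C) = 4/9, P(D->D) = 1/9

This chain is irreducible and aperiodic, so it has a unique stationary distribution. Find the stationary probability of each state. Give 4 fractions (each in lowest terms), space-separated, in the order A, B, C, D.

Answer: 35/108 23/108 19/54 1/9

Derivation:
The stationary distribution satisfies pi = pi * P, i.e.:
  pi_A = 1/9*pi_A + 4/9*pi_B + 4/9*pi_C + 1/3*pi_D
  pi_B = 1/9*pi_A + 2/9*pi_B + 1/3*pi_C + 1/9*pi_D
  pi_C = 2/3*pi_A + 2/9*pi_B + 1/9*pi_C + 4/9*pi_D
  pi_D = 1/9*pi_A + 1/9*pi_B + 1/9*pi_C + 1/9*pi_D
with normalization: pi_A + pi_B + pi_C + pi_D = 1.

Using the first 3 balance equations plus normalization, the linear system A*pi = b is:
  [-8/9, 4/9, 4/9, 1/3] . pi = 0
  [1/9, -7/9, 1/3, 1/9] . pi = 0
  [2/3, 2/9, -8/9, 4/9] . pi = 0
  [1, 1, 1, 1] . pi = 1

Solving yields:
  pi_A = 35/108
  pi_B = 23/108
  pi_C = 19/54
  pi_D = 1/9

Verification (pi * P):
  35/108*1/9 + 23/108*4/9 + 19/54*4/9 + 1/9*1/3 = 35/108 = pi_A  (ok)
  35/108*1/9 + 23/108*2/9 + 19/54*1/3 + 1/9*1/9 = 23/108 = pi_B  (ok)
  35/108*2/3 + 23/108*2/9 + 19/54*1/9 + 1/9*4/9 = 19/54 = pi_C  (ok)
  35/108*1/9 + 23/108*1/9 + 19/54*1/9 + 1/9*1/9 = 1/9 = pi_D  (ok)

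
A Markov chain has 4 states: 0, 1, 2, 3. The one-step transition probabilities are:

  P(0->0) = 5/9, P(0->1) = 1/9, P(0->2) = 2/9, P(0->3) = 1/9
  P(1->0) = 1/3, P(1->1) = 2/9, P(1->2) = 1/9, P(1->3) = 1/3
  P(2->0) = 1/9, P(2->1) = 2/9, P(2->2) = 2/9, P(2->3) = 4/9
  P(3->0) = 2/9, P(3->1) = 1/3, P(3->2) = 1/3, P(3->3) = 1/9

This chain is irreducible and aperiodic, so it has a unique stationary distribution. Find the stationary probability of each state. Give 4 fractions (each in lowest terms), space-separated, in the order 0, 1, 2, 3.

The stationary distribution satisfies pi = pi * P, i.e.:
  pi_0 = 5/9*pi_0 + 1/3*pi_1 + 1/9*pi_2 + 2/9*pi_3
  pi_1 = 1/9*pi_0 + 2/9*pi_1 + 2/9*pi_2 + 1/3*pi_3
  pi_2 = 2/9*pi_0 + 1/9*pi_1 + 2/9*pi_2 + 1/3*pi_3
  pi_3 = 1/9*pi_0 + 1/3*pi_1 + 4/9*pi_2 + 1/9*pi_3
with normalization: pi_0 + pi_1 + pi_2 + pi_3 = 1.

Using the first 3 balance equations plus normalization, the linear system A*pi = b is:
  [-4/9, 1/3, 1/9, 2/9] . pi = 0
  [1/9, -7/9, 2/9, 1/3] . pi = 0
  [2/9, 1/9, -7/9, 1/3] . pi = 0
  [1, 1, 1, 1] . pi = 1

Solving yields:
  pi_0 = 199/601
  pi_1 = 127/601
  pi_2 = 135/601
  pi_3 = 140/601

Verification (pi * P):
  199/601*5/9 + 127/601*1/3 + 135/601*1/9 + 140/601*2/9 = 199/601 = pi_0  (ok)
  199/601*1/9 + 127/601*2/9 + 135/601*2/9 + 140/601*1/3 = 127/601 = pi_1  (ok)
  199/601*2/9 + 127/601*1/9 + 135/601*2/9 + 140/601*1/3 = 135/601 = pi_2  (ok)
  199/601*1/9 + 127/601*1/3 + 135/601*4/9 + 140/601*1/9 = 140/601 = pi_3  (ok)

Answer: 199/601 127/601 135/601 140/601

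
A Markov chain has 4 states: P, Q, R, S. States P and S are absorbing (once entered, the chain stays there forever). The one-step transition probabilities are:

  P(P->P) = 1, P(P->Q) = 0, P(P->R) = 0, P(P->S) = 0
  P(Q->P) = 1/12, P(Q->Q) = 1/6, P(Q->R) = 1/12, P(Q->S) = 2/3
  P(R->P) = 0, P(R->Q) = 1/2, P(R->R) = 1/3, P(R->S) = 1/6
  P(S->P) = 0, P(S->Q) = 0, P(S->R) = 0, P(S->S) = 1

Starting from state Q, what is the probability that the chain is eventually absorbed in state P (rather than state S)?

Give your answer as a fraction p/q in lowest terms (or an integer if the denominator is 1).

Answer: 4/37

Derivation:
Let a_i = P(absorbed in P | start in state i).
Boundary conditions: a_P = 1, a_S = 0.
For each transient state i, a_i = sum_j P(i->j) * a_j:
  a_Q = 1/12*a_P + 1/6*a_Q + 1/12*a_R + 2/3*a_S
  a_R = 0*a_P + 1/2*a_Q + 1/3*a_R + 1/6*a_S

Substituting a_P = 1 and a_S = 0, rearrange to (I - Q) a = r where r[i] = P(i -> P):
  [5/6, -1/12] . (a_Q, a_R) = 1/12
  [-1/2, 2/3] . (a_Q, a_R) = 0

Solving yields:
  a_Q = 4/37
  a_R = 3/37

Starting state is Q, so the absorption probability is a_Q = 4/37.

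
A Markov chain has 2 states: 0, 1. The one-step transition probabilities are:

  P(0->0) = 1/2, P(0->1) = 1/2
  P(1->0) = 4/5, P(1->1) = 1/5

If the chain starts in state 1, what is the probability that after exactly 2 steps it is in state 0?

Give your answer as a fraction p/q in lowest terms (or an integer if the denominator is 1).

Computing P^2 by repeated multiplication:
P^1 =
  0: [1/2, 1/2]
  1: [4/5, 1/5]
P^2 =
  0: [13/20, 7/20]
  1: [14/25, 11/25]

(P^2)[1 -> 0] = 14/25

Answer: 14/25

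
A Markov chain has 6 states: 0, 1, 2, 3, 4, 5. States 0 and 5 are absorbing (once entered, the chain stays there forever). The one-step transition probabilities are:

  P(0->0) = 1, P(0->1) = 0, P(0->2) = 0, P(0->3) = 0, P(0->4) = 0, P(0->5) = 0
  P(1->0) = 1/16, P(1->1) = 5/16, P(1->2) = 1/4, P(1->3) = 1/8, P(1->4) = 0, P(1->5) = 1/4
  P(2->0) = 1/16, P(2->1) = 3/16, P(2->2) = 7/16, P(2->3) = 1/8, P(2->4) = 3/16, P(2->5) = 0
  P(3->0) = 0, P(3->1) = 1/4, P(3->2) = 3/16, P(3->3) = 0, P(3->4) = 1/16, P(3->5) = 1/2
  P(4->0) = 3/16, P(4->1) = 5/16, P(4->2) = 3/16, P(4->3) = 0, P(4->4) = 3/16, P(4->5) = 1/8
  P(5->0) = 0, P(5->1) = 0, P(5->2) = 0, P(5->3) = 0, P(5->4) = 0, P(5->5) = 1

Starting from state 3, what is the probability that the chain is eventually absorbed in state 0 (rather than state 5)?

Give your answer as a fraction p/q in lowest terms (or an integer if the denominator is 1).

Let a_i = P(absorbed in 0 | start in state i).
Boundary conditions: a_0 = 1, a_5 = 0.
For each transient state i, a_i = sum_j P(i->j) * a_j:
  a_1 = 1/16*a_0 + 5/16*a_1 + 1/4*a_2 + 1/8*a_3 + 0*a_4 + 1/4*a_5
  a_2 = 1/16*a_0 + 3/16*a_1 + 7/16*a_2 + 1/8*a_3 + 3/16*a_4 + 0*a_5
  a_3 = 0*a_0 + 1/4*a_1 + 3/16*a_2 + 0*a_3 + 1/16*a_4 + 1/2*a_5
  a_4 = 3/16*a_0 + 5/16*a_1 + 3/16*a_2 + 0*a_3 + 3/16*a_4 + 1/8*a_5

Substituting a_0 = 1 and a_5 = 0, rearrange to (I - Q) a = r where r[i] = P(i -> 0):
  [11/16, -1/4, -1/8, 0] . (a_1, a_2, a_3, a_4) = 1/16
  [-3/16, 9/16, -1/8, -3/16] . (a_1, a_2, a_3, a_4) = 1/16
  [-1/4, -3/16, 1, -1/16] . (a_1, a_2, a_3, a_4) = 0
  [-5/16, -3/16, 0, 13/16] . (a_1, a_2, a_3, a_4) = 3/16

Solving yields:
  a_1 = 817/3219
  a_2 = 1187/3219
  a_3 = 170/1073
  a_4 = 1331/3219

Starting state is 3, so the absorption probability is a_3 = 170/1073.

Answer: 170/1073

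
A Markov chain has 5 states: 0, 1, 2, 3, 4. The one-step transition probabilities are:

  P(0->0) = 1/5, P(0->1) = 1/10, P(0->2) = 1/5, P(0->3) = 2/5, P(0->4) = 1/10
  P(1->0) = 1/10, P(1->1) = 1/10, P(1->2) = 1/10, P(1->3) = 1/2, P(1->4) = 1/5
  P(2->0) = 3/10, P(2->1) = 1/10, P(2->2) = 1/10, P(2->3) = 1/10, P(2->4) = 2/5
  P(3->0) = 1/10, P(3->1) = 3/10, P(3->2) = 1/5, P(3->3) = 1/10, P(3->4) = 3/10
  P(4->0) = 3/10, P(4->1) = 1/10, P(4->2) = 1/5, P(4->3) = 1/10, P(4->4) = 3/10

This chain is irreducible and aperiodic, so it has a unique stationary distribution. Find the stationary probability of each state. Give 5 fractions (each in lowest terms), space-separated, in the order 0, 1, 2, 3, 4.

Answer: 56/271 39/271 503/2981 119/542 1557/5962

Derivation:
The stationary distribution satisfies pi = pi * P, i.e.:
  pi_0 = 1/5*pi_0 + 1/10*pi_1 + 3/10*pi_2 + 1/10*pi_3 + 3/10*pi_4
  pi_1 = 1/10*pi_0 + 1/10*pi_1 + 1/10*pi_2 + 3/10*pi_3 + 1/10*pi_4
  pi_2 = 1/5*pi_0 + 1/10*pi_1 + 1/10*pi_2 + 1/5*pi_3 + 1/5*pi_4
  pi_3 = 2/5*pi_0 + 1/2*pi_1 + 1/10*pi_2 + 1/10*pi_3 + 1/10*pi_4
  pi_4 = 1/10*pi_0 + 1/5*pi_1 + 2/5*pi_2 + 3/10*pi_3 + 3/10*pi_4
with normalization: pi_0 + pi_1 + pi_2 + pi_3 + pi_4 = 1.

Using the first 4 balance equations plus normalization, the linear system A*pi = b is:
  [-4/5, 1/10, 3/10, 1/10, 3/10] . pi = 0
  [1/10, -9/10, 1/10, 3/10, 1/10] . pi = 0
  [1/5, 1/10, -9/10, 1/5, 1/5] . pi = 0
  [2/5, 1/2, 1/10, -9/10, 1/10] . pi = 0
  [1, 1, 1, 1, 1] . pi = 1

Solving yields:
  pi_0 = 56/271
  pi_1 = 39/271
  pi_2 = 503/2981
  pi_3 = 119/542
  pi_4 = 1557/5962

Verification (pi * P):
  56/271*1/5 + 39/271*1/10 + 503/2981*3/10 + 119/542*1/10 + 1557/5962*3/10 = 56/271 = pi_0  (ok)
  56/271*1/10 + 39/271*1/10 + 503/2981*1/10 + 119/542*3/10 + 1557/5962*1/10 = 39/271 = pi_1  (ok)
  56/271*1/5 + 39/271*1/10 + 503/2981*1/10 + 119/542*1/5 + 1557/5962*1/5 = 503/2981 = pi_2  (ok)
  56/271*2/5 + 39/271*1/2 + 503/2981*1/10 + 119/542*1/10 + 1557/5962*1/10 = 119/542 = pi_3  (ok)
  56/271*1/10 + 39/271*1/5 + 503/2981*2/5 + 119/542*3/10 + 1557/5962*3/10 = 1557/5962 = pi_4  (ok)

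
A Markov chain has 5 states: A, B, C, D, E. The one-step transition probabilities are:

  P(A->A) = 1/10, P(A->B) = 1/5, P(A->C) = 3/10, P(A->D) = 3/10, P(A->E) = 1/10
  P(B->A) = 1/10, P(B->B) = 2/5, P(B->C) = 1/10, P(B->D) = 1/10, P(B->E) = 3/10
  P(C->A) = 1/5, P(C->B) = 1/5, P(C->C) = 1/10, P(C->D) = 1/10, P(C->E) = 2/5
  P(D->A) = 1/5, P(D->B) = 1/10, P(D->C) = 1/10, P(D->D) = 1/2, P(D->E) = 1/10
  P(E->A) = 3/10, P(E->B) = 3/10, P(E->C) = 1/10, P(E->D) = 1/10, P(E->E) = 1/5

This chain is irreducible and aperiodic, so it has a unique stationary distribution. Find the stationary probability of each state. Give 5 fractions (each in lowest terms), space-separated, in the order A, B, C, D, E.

The stationary distribution satisfies pi = pi * P, i.e.:
  pi_A = 1/10*pi_A + 1/10*pi_B + 1/5*pi_C + 1/5*pi_D + 3/10*pi_E
  pi_B = 1/5*pi_A + 2/5*pi_B + 1/5*pi_C + 1/10*pi_D + 3/10*pi_E
  pi_C = 3/10*pi_A + 1/10*pi_B + 1/10*pi_C + 1/10*pi_D + 1/10*pi_E
  pi_D = 3/10*pi_A + 1/10*pi_B + 1/10*pi_C + 1/2*pi_D + 1/10*pi_E
  pi_E = 1/10*pi_A + 3/10*pi_B + 2/5*pi_C + 1/10*pi_D + 1/5*pi_E
with normalization: pi_A + pi_B + pi_C + pi_D + pi_E = 1.

Using the first 4 balance equations plus normalization, the linear system A*pi = b is:
  [-9/10, 1/10, 1/5, 1/5, 3/10] . pi = 0
  [1/5, -3/5, 1/5, 1/10, 3/10] . pi = 0
  [3/10, 1/10, -9/10, 1/10, 1/10] . pi = 0
  [3/10, 1/10, 1/10, -1/2, 1/10] . pi = 0
  [1, 1, 1, 1, 1] . pi = 1

Solving yields:
  pi_A = 73/409
  pi_B = 203/818
  pi_C = 111/818
  pi_D = 185/818
  pi_E = 173/818

Verification (pi * P):
  73/409*1/10 + 203/818*1/10 + 111/818*1/5 + 185/818*1/5 + 173/818*3/10 = 73/409 = pi_A  (ok)
  73/409*1/5 + 203/818*2/5 + 111/818*1/5 + 185/818*1/10 + 173/818*3/10 = 203/818 = pi_B  (ok)
  73/409*3/10 + 203/818*1/10 + 111/818*1/10 + 185/818*1/10 + 173/818*1/10 = 111/818 = pi_C  (ok)
  73/409*3/10 + 203/818*1/10 + 111/818*1/10 + 185/818*1/2 + 173/818*1/10 = 185/818 = pi_D  (ok)
  73/409*1/10 + 203/818*3/10 + 111/818*2/5 + 185/818*1/10 + 173/818*1/5 = 173/818 = pi_E  (ok)

Answer: 73/409 203/818 111/818 185/818 173/818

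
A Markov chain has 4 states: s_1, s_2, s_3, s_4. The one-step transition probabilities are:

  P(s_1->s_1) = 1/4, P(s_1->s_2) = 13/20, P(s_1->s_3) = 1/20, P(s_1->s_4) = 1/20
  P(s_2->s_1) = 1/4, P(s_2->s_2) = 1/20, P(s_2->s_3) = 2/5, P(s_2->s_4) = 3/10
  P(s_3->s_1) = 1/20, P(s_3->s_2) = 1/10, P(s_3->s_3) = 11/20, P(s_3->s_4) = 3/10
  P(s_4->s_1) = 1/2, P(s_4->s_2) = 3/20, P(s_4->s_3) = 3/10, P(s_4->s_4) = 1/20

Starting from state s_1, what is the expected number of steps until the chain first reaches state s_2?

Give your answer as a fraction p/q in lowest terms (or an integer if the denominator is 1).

Let h_i = expected steps to first reach s_2 from state i.
Boundary: h_s_2 = 0.
First-step equations for the other states:
  h_s_1 = 1 + 1/4*h_s_1 + 13/20*h_s_2 + 1/20*h_s_3 + 1/20*h_s_4
  h_s_3 = 1 + 1/20*h_s_1 + 1/10*h_s_2 + 11/20*h_s_3 + 3/10*h_s_4
  h_s_4 = 1 + 1/2*h_s_1 + 3/20*h_s_2 + 3/10*h_s_3 + 1/20*h_s_4

Substituting h_s_2 = 0 and rearranging gives the linear system (I - Q) h = 1:
  [3/4, -1/20, -1/20] . (h_s_1, h_s_3, h_s_4) = 1
  [-1/20, 9/20, -3/10] . (h_s_1, h_s_3, h_s_4) = 1
  [-1/2, -3/10, 19/20] . (h_s_1, h_s_3, h_s_4) = 1

Solving yields:
  h_s_1 = 70/37
  h_s_3 = 178/37
  h_s_4 = 132/37

Starting state is s_1, so the expected hitting time is h_s_1 = 70/37.

Answer: 70/37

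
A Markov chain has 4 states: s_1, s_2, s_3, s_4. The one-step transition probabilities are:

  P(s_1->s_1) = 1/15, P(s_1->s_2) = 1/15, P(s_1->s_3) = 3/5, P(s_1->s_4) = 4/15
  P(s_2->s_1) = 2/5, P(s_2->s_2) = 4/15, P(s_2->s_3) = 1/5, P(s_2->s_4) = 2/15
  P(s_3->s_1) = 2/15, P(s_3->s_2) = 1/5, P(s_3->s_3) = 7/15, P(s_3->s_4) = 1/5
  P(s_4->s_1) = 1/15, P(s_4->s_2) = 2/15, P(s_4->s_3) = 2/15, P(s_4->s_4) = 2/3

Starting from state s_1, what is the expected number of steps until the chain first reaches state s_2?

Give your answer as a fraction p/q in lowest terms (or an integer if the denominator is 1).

Answer: 2190/311

Derivation:
Let h_i = expected steps to first reach s_2 from state i.
Boundary: h_s_2 = 0.
First-step equations for the other states:
  h_s_1 = 1 + 1/15*h_s_1 + 1/15*h_s_2 + 3/5*h_s_3 + 4/15*h_s_4
  h_s_3 = 1 + 2/15*h_s_1 + 1/5*h_s_2 + 7/15*h_s_3 + 1/5*h_s_4
  h_s_4 = 1 + 1/15*h_s_1 + 2/15*h_s_2 + 2/15*h_s_3 + 2/3*h_s_4

Substituting h_s_2 = 0 and rearranging gives the linear system (I - Q) h = 1:
  [14/15, -3/5, -4/15] . (h_s_1, h_s_3, h_s_4) = 1
  [-2/15, 8/15, -1/5] . (h_s_1, h_s_3, h_s_4) = 1
  [-1/15, -2/15, 1/3] . (h_s_1, h_s_3, h_s_4) = 1

Solving yields:
  h_s_1 = 2190/311
  h_s_3 = 1935/311
  h_s_4 = 2145/311

Starting state is s_1, so the expected hitting time is h_s_1 = 2190/311.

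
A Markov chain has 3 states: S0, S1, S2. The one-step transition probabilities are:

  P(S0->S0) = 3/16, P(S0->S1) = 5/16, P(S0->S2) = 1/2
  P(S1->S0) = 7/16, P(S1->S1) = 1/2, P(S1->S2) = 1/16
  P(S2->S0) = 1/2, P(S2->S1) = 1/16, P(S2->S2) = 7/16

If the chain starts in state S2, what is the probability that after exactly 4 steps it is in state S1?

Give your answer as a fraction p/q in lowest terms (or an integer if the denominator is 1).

Computing P^4 by repeated multiplication:
P^1 =
  S0: [3/16, 5/16, 1/2]
  S1: [7/16, 1/2, 1/16]
  S2: [1/2, 1/16, 7/16]
P^2 =
  S0: [27/64, 63/256, 85/256]
  S1: [85/256, 25/64, 71/256]
  S2: [87/256, 55/256, 57/128]
P^3 =
  S0: [1445/4096, 1129/4096, 761/2048]
  S1: [1523/4096, 81/256, 1277/4096]
  S2: [779/2048, 989/4096, 1549/4096]
P^4 =
  S0: [12207/32768, 17779/65536, 23343/65536]
  S1: [23857/65536, 4815/16384, 22419/65536]
  S2: [23989/65536, 17251/65536, 3037/8192]

(P^4)[S2 -> S1] = 17251/65536

Answer: 17251/65536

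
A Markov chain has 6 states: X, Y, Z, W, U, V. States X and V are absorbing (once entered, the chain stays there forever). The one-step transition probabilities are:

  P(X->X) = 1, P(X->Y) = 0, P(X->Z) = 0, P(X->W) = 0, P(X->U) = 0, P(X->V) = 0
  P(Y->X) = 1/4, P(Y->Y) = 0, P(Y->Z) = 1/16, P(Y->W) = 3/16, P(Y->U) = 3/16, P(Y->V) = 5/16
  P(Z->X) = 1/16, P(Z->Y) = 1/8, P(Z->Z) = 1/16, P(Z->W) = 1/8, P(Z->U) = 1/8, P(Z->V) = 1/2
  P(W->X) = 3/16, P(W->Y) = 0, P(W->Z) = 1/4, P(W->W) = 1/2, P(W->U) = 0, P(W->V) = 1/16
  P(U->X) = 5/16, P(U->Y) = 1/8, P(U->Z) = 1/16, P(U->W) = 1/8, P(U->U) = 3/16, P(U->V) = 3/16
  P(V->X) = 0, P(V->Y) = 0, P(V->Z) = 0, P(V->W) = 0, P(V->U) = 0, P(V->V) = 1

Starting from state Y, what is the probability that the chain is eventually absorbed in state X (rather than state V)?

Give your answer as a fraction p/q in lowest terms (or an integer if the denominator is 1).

Let a_i = P(absorbed in X | start in state i).
Boundary conditions: a_X = 1, a_V = 0.
For each transient state i, a_i = sum_j P(i->j) * a_j:
  a_Y = 1/4*a_X + 0*a_Y + 1/16*a_Z + 3/16*a_W + 3/16*a_U + 5/16*a_V
  a_Z = 1/16*a_X + 1/8*a_Y + 1/16*a_Z + 1/8*a_W + 1/8*a_U + 1/2*a_V
  a_W = 3/16*a_X + 0*a_Y + 1/4*a_Z + 1/2*a_W + 0*a_U + 1/16*a_V
  a_U = 5/16*a_X + 1/8*a_Y + 1/16*a_Z + 1/8*a_W + 3/16*a_U + 3/16*a_V

Substituting a_X = 1 and a_V = 0, rearrange to (I - Q) a = r where r[i] = P(i -> X):
  [1, -1/16, -3/16, -3/16] . (a_Y, a_Z, a_W, a_U) = 1/4
  [-1/8, 15/16, -1/8, -1/8] . (a_Y, a_Z, a_W, a_U) = 1/16
  [0, -1/4, 1/2, 0] . (a_Y, a_Z, a_W, a_U) = 3/16
  [-1/8, -1/16, -1/8, 13/16] . (a_Y, a_Z, a_W, a_U) = 5/16

Solving yields:
  a_Y = 9999/21416
  a_Z = 2903/10708
  a_W = 5467/10708
  a_U = 1488/2677

Starting state is Y, so the absorption probability is a_Y = 9999/21416.

Answer: 9999/21416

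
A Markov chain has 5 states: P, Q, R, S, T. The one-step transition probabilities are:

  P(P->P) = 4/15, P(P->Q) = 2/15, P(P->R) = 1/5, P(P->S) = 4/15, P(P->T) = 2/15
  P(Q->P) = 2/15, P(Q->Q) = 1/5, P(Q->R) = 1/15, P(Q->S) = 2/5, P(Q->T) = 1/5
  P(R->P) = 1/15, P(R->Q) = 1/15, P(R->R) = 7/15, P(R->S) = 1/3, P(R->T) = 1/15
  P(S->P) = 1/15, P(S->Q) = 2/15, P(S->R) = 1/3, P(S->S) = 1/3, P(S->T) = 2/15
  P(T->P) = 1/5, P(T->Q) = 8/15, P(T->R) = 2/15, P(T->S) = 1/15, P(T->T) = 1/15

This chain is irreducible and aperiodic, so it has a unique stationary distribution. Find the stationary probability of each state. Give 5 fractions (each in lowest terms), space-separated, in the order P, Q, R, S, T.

Answer: 3793/32308 1397/8077 2311/8077 9873/32308 1905/16154

Derivation:
The stationary distribution satisfies pi = pi * P, i.e.:
  pi_P = 4/15*pi_P + 2/15*pi_Q + 1/15*pi_R + 1/15*pi_S + 1/5*pi_T
  pi_Q = 2/15*pi_P + 1/5*pi_Q + 1/15*pi_R + 2/15*pi_S + 8/15*pi_T
  pi_R = 1/5*pi_P + 1/15*pi_Q + 7/15*pi_R + 1/3*pi_S + 2/15*pi_T
  pi_S = 4/15*pi_P + 2/5*pi_Q + 1/3*pi_R + 1/3*pi_S + 1/15*pi_T
  pi_T = 2/15*pi_P + 1/5*pi_Q + 1/15*pi_R + 2/15*pi_S + 1/15*pi_T
with normalization: pi_P + pi_Q + pi_R + pi_S + pi_T = 1.

Using the first 4 balance equations plus normalization, the linear system A*pi = b is:
  [-11/15, 2/15, 1/15, 1/15, 1/5] . pi = 0
  [2/15, -4/5, 1/15, 2/15, 8/15] . pi = 0
  [1/5, 1/15, -8/15, 1/3, 2/15] . pi = 0
  [4/15, 2/5, 1/3, -2/3, 1/15] . pi = 0
  [1, 1, 1, 1, 1] . pi = 1

Solving yields:
  pi_P = 3793/32308
  pi_Q = 1397/8077
  pi_R = 2311/8077
  pi_S = 9873/32308
  pi_T = 1905/16154

Verification (pi * P):
  3793/32308*4/15 + 1397/8077*2/15 + 2311/8077*1/15 + 9873/32308*1/15 + 1905/16154*1/5 = 3793/32308 = pi_P  (ok)
  3793/32308*2/15 + 1397/8077*1/5 + 2311/8077*1/15 + 9873/32308*2/15 + 1905/16154*8/15 = 1397/8077 = pi_Q  (ok)
  3793/32308*1/5 + 1397/8077*1/15 + 2311/8077*7/15 + 9873/32308*1/3 + 1905/16154*2/15 = 2311/8077 = pi_R  (ok)
  3793/32308*4/15 + 1397/8077*2/5 + 2311/8077*1/3 + 9873/32308*1/3 + 1905/16154*1/15 = 9873/32308 = pi_S  (ok)
  3793/32308*2/15 + 1397/8077*1/5 + 2311/8077*1/15 + 9873/32308*2/15 + 1905/16154*1/15 = 1905/16154 = pi_T  (ok)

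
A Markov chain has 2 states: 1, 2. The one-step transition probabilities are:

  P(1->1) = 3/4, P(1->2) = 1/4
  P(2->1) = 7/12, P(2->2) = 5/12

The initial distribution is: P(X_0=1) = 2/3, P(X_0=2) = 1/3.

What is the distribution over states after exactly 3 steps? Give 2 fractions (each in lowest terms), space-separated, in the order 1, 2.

Answer: 907/1296 389/1296

Derivation:
Propagating the distribution step by step (d_{t+1} = d_t * P):
d_0 = (1=2/3, 2=1/3)
  d_1[1] = 2/3*3/4 + 1/3*7/12 = 25/36
  d_1[2] = 2/3*1/4 + 1/3*5/12 = 11/36
d_1 = (1=25/36, 2=11/36)
  d_2[1] = 25/36*3/4 + 11/36*7/12 = 151/216
  d_2[2] = 25/36*1/4 + 11/36*5/12 = 65/216
d_2 = (1=151/216, 2=65/216)
  d_3[1] = 151/216*3/4 + 65/216*7/12 = 907/1296
  d_3[2] = 151/216*1/4 + 65/216*5/12 = 389/1296
d_3 = (1=907/1296, 2=389/1296)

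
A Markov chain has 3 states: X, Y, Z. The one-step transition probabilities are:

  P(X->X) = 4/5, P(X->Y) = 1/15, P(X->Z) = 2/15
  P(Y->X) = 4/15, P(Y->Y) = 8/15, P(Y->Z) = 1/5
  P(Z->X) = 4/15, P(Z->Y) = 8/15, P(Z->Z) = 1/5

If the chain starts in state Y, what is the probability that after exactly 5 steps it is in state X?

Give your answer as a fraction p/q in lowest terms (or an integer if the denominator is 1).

Computing P^5 by repeated multiplication:
P^1 =
  X: [4/5, 1/15, 2/15]
  Y: [4/15, 8/15, 1/5]
  Z: [4/15, 8/15, 1/5]
P^2 =
  X: [52/75, 4/25, 11/75]
  Y: [92/225, 92/225, 41/225]
  Z: [92/225, 92/225, 41/225]
P^3 =
  X: [716/1125, 236/1125, 173/1125]
  Y: [1636/3375, 1156/3375, 583/3375]
  Z: [1636/3375, 1156/3375, 583/3375]
P^4 =
  X: [10228/16875, 3988/16875, 2659/16875]
  Y: [26588/50625, 15548/50625, 8489/50625]
  Z: [26588/50625, 15548/50625, 8489/50625]
P^5 =
  X: [149324/253125, 63404/253125, 40397/253125]
  Y: [415204/759375, 218884/759375, 125287/759375]
  Z: [415204/759375, 218884/759375, 125287/759375]

(P^5)[Y -> X] = 415204/759375

Answer: 415204/759375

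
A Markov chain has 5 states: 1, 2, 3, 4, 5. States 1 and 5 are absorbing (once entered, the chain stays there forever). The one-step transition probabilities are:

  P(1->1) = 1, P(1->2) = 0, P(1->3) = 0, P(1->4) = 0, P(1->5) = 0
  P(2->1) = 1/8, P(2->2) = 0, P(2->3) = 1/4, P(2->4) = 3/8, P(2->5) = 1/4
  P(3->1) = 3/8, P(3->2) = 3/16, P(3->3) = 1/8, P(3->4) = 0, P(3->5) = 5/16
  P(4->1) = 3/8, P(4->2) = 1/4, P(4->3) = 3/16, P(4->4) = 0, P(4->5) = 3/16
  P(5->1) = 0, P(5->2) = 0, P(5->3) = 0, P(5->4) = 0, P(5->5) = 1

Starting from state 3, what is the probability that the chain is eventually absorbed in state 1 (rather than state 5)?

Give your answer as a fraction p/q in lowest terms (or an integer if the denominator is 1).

Let a_i = P(absorbed in 1 | start in state i).
Boundary conditions: a_1 = 1, a_5 = 0.
For each transient state i, a_i = sum_j P(i->j) * a_j:
  a_2 = 1/8*a_1 + 0*a_2 + 1/4*a_3 + 3/8*a_4 + 1/4*a_5
  a_3 = 3/8*a_1 + 3/16*a_2 + 1/8*a_3 + 0*a_4 + 5/16*a_5
  a_4 = 3/8*a_1 + 1/4*a_2 + 3/16*a_3 + 0*a_4 + 3/16*a_5

Substituting a_1 = 1 and a_5 = 0, rearrange to (I - Q) a = r where r[i] = P(i -> 1):
  [1, -1/4, -3/8] . (a_2, a_3, a_4) = 1/8
  [-3/16, 7/8, 0] . (a_2, a_3, a_4) = 3/8
  [-1/4, -3/16, 1] . (a_2, a_3, a_4) = 3/8

Solving yields:
  a_2 = 38/79
  a_3 = 42/79
  a_4 = 47/79

Starting state is 3, so the absorption probability is a_3 = 42/79.

Answer: 42/79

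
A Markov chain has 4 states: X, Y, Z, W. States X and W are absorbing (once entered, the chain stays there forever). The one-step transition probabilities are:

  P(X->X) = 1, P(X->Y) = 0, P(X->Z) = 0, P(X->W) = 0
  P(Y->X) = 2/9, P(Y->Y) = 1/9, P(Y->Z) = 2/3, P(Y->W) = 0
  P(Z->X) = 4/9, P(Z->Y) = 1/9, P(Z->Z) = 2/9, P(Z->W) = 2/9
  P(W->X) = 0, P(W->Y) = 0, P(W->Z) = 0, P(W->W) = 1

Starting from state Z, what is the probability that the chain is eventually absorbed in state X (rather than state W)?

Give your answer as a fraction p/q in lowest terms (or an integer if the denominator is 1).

Let a_i = P(absorbed in X | start in state i).
Boundary conditions: a_X = 1, a_W = 0.
For each transient state i, a_i = sum_j P(i->j) * a_j:
  a_Y = 2/9*a_X + 1/9*a_Y + 2/3*a_Z + 0*a_W
  a_Z = 4/9*a_X + 1/9*a_Y + 2/9*a_Z + 2/9*a_W

Substituting a_X = 1 and a_W = 0, rearrange to (I - Q) a = r where r[i] = P(i -> X):
  [8/9, -2/3] . (a_Y, a_Z) = 2/9
  [-1/9, 7/9] . (a_Y, a_Z) = 4/9

Solving yields:
  a_Y = 19/25
  a_Z = 17/25

Starting state is Z, so the absorption probability is a_Z = 17/25.

Answer: 17/25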